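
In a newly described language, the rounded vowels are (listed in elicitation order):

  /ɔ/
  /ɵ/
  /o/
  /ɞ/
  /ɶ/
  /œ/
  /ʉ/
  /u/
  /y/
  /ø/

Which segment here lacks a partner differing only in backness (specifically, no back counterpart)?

/ɶ/

High: /y/ ~ /ʉ/ ~ /u/
High-mid: /ø/ ~ /ɵ/ ~ /o/
Low-mid: /œ/ ~ /ɞ/ ~ /ɔ/
Low: only /ɶ/ (front); no back partner.
So /ɶ/ is the unpaired segment.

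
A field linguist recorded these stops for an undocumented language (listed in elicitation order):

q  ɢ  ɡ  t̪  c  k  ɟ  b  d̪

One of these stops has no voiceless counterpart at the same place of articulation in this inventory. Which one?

/b/

Dental: /t̪/ ~ /d̪/
Palatal: /c/ ~ /ɟ/
Velar: /k/ ~ /ɡ/
Uvular: /q/ ~ /ɢ/
Bilabial: only /b/ (voiced); no voiceless partner.
So /b/ is the unpaired segment.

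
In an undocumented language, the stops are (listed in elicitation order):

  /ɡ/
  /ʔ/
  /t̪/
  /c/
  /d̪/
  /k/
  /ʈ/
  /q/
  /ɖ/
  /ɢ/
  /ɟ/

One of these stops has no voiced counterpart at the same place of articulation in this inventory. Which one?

/ʔ/

Dental: /t̪/ ~ /d̪/
Retroflex: /ʈ/ ~ /ɖ/
Palatal: /c/ ~ /ɟ/
Velar: /k/ ~ /ɡ/
Uvular: /q/ ~ /ɢ/
Glottal: only /ʔ/ (voiceless); no voiced partner.
So /ʔ/ is the unpaired segment.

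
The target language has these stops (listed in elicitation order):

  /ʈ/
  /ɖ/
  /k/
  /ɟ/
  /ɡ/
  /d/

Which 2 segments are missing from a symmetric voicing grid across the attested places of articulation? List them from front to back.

Voiceless: /ʈ/ (retroflex), /k/ (velar).
Voiced: /d/ (alveolar), /ɖ/ (retroflex), /ɟ/ (palatal), /ɡ/ (velar).
Gaps, from front to back: alveolar lacks voiceless (/t/); palatal lacks voiceless (/c/).

/t/, /c/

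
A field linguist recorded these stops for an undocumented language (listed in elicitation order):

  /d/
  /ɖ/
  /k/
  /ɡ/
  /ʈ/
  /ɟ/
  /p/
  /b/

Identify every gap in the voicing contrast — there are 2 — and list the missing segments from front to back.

Voiceless: /p/ (bilabial), /ʈ/ (retroflex), /k/ (velar).
Voiced: /b/ (bilabial), /d/ (alveolar), /ɖ/ (retroflex), /ɟ/ (palatal), /ɡ/ (velar).
Gaps, from front to back: alveolar lacks voiceless (/t/); palatal lacks voiceless (/c/).

/t/, /c/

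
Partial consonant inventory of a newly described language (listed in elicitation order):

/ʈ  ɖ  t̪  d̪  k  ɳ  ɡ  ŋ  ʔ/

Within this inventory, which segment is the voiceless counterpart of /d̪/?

/t̪/

/d̪/ is a voiced dental stop.
The voiceless counterpart is a voiceless dental stop — in this inventory, /t̪/.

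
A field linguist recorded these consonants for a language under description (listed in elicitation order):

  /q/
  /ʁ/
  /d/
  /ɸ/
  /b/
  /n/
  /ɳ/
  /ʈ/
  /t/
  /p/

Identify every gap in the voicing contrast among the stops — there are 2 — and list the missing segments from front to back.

bilabial: voiceless /p/, voiced /b/.
alveolar: voiceless /t/, voiced /d/.
retroflex: voiceless /ʈ/, voiced —.
uvular: voiceless /q/, voiced —.
Gaps, from front to back: retroflex lacks voiced (/ɖ/); uvular lacks voiced (/ɢ/).

/ɖ/, /ɢ/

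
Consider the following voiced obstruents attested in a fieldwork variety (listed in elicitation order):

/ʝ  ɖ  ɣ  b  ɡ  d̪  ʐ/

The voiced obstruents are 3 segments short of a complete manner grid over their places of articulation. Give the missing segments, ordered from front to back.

place of articulation  stop      fricative
bilabial          b         —       
dental            d̪        —       
retroflex         ɖ         ʐ       
palatal           —         ʝ       
velar             ɡ         ɣ       
Gaps, from front to back: bilabial lacks fricative (/β/); dental lacks fricative (/ð/); palatal lacks stop (/ɟ/).

/β/, /ð/, /ɟ/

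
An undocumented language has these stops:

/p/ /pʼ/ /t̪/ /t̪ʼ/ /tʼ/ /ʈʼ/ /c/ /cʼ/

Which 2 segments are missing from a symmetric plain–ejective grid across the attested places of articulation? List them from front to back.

/t/, /ʈ/

place of articulation  plain     ejective
bilabial          p         pʼ      
dental            t̪        t̪ʼ     
alveolar          —         tʼ      
retroflex         —         ʈʼ      
palatal           c         cʼ      
Gaps, from front to back: alveolar lacks plain (/t/); retroflex lacks plain (/ʈ/).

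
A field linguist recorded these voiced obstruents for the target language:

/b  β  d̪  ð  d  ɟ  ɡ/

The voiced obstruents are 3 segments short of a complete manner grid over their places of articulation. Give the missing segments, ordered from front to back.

/z/, /ʝ/, /ɣ/

bilabial: stop /b/, fricative /β/.
dental: stop /d̪/, fricative /ð/.
alveolar: stop /d/, fricative —.
palatal: stop /ɟ/, fricative —.
velar: stop /ɡ/, fricative —.
Gaps, from front to back: alveolar lacks fricative (/z/); palatal lacks fricative (/ʝ/); velar lacks fricative (/ɣ/).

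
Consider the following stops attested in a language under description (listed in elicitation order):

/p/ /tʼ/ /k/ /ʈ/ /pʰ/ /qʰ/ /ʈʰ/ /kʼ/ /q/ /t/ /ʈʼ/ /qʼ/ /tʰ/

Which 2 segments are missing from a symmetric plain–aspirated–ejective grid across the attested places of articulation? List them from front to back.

place of articulation  plain     aspirated  ejective
bilabial          p         pʰ        —       
alveolar          t         tʰ        tʼ      
retroflex         ʈ         ʈʰ        ʈʼ      
velar             k         —         kʼ      
uvular            q         qʰ        qʼ      
Gaps, from front to back: bilabial lacks ejective (/pʼ/); velar lacks aspirated (/kʰ/).

/pʼ/, /kʰ/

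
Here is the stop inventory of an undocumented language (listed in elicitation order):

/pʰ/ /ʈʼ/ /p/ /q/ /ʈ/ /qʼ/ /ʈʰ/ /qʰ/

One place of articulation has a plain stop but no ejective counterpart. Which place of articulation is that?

bilabial

Plain: /p/ (bilabial), /ʈ/ (retroflex), /q/ (uvular).
Aspirated: /pʰ/ (bilabial), /ʈʰ/ (retroflex), /qʰ/ (uvular).
Ejective: /ʈʼ/ (retroflex), /qʼ/ (uvular).
Every place of articulation has an ejective member except bilabial, where /pʼ/ would be expected.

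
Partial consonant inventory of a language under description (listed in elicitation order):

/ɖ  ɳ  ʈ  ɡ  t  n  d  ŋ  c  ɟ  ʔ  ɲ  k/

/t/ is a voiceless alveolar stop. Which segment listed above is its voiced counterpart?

/d/

The voiced counterpart is a voiced alveolar stop — in this inventory, /d/.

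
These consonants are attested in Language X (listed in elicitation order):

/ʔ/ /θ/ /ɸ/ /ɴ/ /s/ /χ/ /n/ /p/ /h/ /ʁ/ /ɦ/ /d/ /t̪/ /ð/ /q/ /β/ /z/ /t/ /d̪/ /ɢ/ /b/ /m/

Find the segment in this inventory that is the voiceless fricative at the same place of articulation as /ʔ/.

/ʔ/ is a voiceless glottal stop.
The voiceless fricative at the same place is a voiceless glottal fricative — in this inventory, /h/.

/h/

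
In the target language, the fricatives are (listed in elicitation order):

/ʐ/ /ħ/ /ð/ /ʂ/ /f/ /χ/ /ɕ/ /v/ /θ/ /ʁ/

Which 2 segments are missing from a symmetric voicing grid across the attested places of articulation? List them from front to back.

/ʑ/, /ʕ/

Voiceless: /f/ (labiodental), /θ/ (dental), /ʂ/ (retroflex), /ɕ/ (alveolo-palatal), /χ/ (uvular), /ħ/ (pharyngeal).
Voiced: /v/ (labiodental), /ð/ (dental), /ʐ/ (retroflex), /ʁ/ (uvular).
Gaps, from front to back: alveolo-palatal lacks voiced (/ʑ/); pharyngeal lacks voiced (/ʕ/).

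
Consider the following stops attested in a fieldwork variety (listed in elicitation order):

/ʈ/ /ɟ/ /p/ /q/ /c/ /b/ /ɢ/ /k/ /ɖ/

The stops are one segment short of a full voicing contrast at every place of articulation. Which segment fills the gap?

/ɡ/

bilabial: voiceless /p/, voiced /b/.
retroflex: voiceless /ʈ/, voiced /ɖ/.
palatal: voiceless /c/, voiced /ɟ/.
velar: voiceless /k/, voiced —.
uvular: voiceless /q/, voiced /ɢ/.
The velar row has no voiced member, so the gap is the voiced velar stop /ɡ/.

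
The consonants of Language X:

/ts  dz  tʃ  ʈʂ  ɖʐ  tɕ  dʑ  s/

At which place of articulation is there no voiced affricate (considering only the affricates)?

place of articulation  voiceless  voiced  
alveolar          ts        dz      
postalveolar      tʃ        —       
retroflex         ʈʂ        ɖʐ      
alveolo-palatal   tɕ        dʑ      
Every place of articulation has a voiced member except postalveolar, where /dʒ/ would be expected.

postalveolar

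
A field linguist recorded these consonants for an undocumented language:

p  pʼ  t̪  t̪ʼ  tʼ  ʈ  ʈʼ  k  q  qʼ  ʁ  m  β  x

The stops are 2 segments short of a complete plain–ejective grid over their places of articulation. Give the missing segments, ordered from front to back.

/t/, /kʼ/

place of articulation  plain     ejective
bilabial          p         pʼ      
dental            t̪        t̪ʼ     
alveolar          —         tʼ      
retroflex         ʈ         ʈʼ      
velar             k         —       
uvular            q         qʼ      
Gaps, from front to back: alveolar lacks plain (/t/); velar lacks ejective (/kʼ/).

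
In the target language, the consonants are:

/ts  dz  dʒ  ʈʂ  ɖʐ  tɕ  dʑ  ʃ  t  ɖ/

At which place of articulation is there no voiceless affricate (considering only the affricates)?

postalveolar

place of articulation  voiceless  voiced  
alveolar          ts        dz      
postalveolar      —         dʒ      
retroflex         ʈʂ        ɖʐ      
alveolo-palatal   tɕ        dʑ      
Every place of articulation has a voiceless member except postalveolar, where /tʃ/ would be expected.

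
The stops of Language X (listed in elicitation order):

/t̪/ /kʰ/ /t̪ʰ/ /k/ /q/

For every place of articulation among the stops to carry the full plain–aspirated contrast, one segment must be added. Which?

dental: plain /t̪/, aspirated /t̪ʰ/.
velar: plain /k/, aspirated /kʰ/.
uvular: plain /q/, aspirated —.
The uvular row has no aspirated member, so the gap is the aspirated uvular stop /qʰ/.

/qʰ/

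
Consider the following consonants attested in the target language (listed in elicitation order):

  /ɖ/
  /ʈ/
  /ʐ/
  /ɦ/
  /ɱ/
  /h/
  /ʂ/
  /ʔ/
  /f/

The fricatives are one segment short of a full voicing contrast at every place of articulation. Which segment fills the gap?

/v/

place of articulation  voiceless  voiced  
labiodental       f         —       
retroflex         ʂ         ʐ       
glottal           h         ɦ       
The labiodental row has no voiced member, so the gap is the voiced labiodental fricative /v/.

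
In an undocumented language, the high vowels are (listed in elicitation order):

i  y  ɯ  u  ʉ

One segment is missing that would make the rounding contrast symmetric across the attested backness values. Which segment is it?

/ɨ/

Unrounded: /i/ (front), /ɯ/ (back).
Rounded: /y/ (front), /ʉ/ (central), /u/ (back).
The central row has no unrounded member, so the gap is the central unrounded vowel /ɨ/.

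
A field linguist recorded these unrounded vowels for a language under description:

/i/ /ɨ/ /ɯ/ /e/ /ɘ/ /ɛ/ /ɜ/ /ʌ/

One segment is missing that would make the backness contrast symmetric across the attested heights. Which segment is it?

high: front /i/, central /ɨ/, back /ɯ/.
high-mid: front /e/, central /ɘ/, back —.
low-mid: front /ɛ/, central /ɜ/, back /ʌ/.
The high-mid row has no back member, so the gap is the high-mid back unrounded vowel /ɤ/.

/ɤ/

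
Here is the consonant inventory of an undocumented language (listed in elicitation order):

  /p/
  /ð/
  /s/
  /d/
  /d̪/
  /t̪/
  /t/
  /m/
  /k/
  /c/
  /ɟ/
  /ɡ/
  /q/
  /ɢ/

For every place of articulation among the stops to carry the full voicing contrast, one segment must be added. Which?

/b/

Voiceless: /p/ (bilabial), /t̪/ (dental), /t/ (alveolar), /c/ (palatal), /k/ (velar), /q/ (uvular).
Voiced: /d̪/ (dental), /d/ (alveolar), /ɟ/ (palatal), /ɡ/ (velar), /ɢ/ (uvular).
The bilabial row has no voiced member, so the gap is the voiced bilabial stop /b/.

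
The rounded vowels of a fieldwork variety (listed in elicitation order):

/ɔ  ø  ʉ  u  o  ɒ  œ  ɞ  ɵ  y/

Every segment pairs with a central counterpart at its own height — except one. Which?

/ɒ/

High: /y/ ~ /ʉ/ ~ /u/
High-mid: /ø/ ~ /ɵ/ ~ /o/
Low-mid: /œ/ ~ /ɞ/ ~ /ɔ/
Low: only /ɒ/ (back); no central partner.
So /ɒ/ is the unpaired segment.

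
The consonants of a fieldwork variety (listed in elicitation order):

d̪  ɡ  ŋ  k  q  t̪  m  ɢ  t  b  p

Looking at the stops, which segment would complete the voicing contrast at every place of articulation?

bilabial: voiceless /p/, voiced /b/.
dental: voiceless /t̪/, voiced /d̪/.
alveolar: voiceless /t/, voiced —.
velar: voiceless /k/, voiced /ɡ/.
uvular: voiceless /q/, voiced /ɢ/.
The alveolar row has no voiced member, so the gap is the voiced alveolar stop /d/.

/d/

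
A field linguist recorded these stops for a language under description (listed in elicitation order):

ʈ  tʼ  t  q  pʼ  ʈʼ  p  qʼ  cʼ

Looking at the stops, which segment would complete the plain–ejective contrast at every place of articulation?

Plain: /p/ (bilabial), /t/ (alveolar), /ʈ/ (retroflex), /q/ (uvular).
Ejective: /pʼ/ (bilabial), /tʼ/ (alveolar), /ʈʼ/ (retroflex), /cʼ/ (palatal), /qʼ/ (uvular).
The palatal row has no plain member, so the gap is the plain palatal stop /c/.

/c/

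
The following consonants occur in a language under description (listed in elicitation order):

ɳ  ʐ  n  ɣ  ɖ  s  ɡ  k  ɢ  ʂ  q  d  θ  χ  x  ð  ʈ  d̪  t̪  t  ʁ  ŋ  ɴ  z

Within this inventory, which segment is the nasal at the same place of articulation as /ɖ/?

/ɳ/

/ɖ/ is a voiced retroflex stop.
The nasal at the same place is a retroflex nasal — in this inventory, /ɳ/.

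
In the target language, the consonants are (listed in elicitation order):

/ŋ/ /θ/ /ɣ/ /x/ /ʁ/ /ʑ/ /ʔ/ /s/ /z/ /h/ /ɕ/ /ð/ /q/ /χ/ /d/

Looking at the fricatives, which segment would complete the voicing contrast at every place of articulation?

/ɦ/

Voiceless: /θ/ (dental), /s/ (alveolar), /ɕ/ (alveolo-palatal), /x/ (velar), /χ/ (uvular), /h/ (glottal).
Voiced: /ð/ (dental), /z/ (alveolar), /ʑ/ (alveolo-palatal), /ɣ/ (velar), /ʁ/ (uvular).
The glottal row has no voiced member, so the gap is the voiced glottal fricative /ɦ/.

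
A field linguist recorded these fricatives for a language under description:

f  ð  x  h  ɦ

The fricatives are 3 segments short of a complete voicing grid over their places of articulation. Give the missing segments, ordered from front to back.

labiodental: voiceless /f/, voiced —.
dental: voiceless —, voiced /ð/.
velar: voiceless /x/, voiced —.
glottal: voiceless /h/, voiced /ɦ/.
Gaps, from front to back: labiodental lacks voiced (/v/); dental lacks voiceless (/θ/); velar lacks voiced (/ɣ/).

/v/, /θ/, /ɣ/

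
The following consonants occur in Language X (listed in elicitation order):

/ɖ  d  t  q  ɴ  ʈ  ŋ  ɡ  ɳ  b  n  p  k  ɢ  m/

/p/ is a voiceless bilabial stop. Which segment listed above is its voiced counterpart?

/b/

The voiced counterpart is a voiced bilabial stop — in this inventory, /b/.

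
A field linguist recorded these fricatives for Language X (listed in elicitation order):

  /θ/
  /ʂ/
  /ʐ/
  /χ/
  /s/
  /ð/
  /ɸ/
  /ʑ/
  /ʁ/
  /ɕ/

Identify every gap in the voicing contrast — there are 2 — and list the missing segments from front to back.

/β/, /z/

Voiceless: /ɸ/ (bilabial), /θ/ (dental), /s/ (alveolar), /ʂ/ (retroflex), /ɕ/ (alveolo-palatal), /χ/ (uvular).
Voiced: /ð/ (dental), /ʐ/ (retroflex), /ʑ/ (alveolo-palatal), /ʁ/ (uvular).
Gaps, from front to back: bilabial lacks voiced (/β/); alveolar lacks voiced (/z/).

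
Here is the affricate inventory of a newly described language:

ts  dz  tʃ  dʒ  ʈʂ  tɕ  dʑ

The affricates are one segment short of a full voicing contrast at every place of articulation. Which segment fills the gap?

alveolar: voiceless /ts/, voiced /dz/.
postalveolar: voiceless /tʃ/, voiced /dʒ/.
retroflex: voiceless /ʈʂ/, voiced —.
alveolo-palatal: voiceless /tɕ/, voiced /dʑ/.
The retroflex row has no voiced member, so the gap is the voiced retroflex affricate /ɖʐ/.

/ɖʐ/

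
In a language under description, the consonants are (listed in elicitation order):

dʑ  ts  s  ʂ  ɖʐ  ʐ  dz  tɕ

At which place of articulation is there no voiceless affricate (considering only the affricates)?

retroflex

alveolar: voiceless /ts/, voiced /dz/.
retroflex: voiceless —, voiced /ɖʐ/.
alveolo-palatal: voiceless /tɕ/, voiced /dʑ/.
Every place of articulation has a voiceless member except retroflex, where /ʈʂ/ would be expected.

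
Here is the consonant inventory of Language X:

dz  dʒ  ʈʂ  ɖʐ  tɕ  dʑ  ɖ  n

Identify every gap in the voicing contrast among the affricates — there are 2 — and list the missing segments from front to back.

/ts/, /tʃ/

alveolar: voiceless —, voiced /dz/.
postalveolar: voiceless —, voiced /dʒ/.
retroflex: voiceless /ʈʂ/, voiced /ɖʐ/.
alveolo-palatal: voiceless /tɕ/, voiced /dʑ/.
Gaps, from front to back: alveolar lacks voiceless (/ts/); postalveolar lacks voiceless (/tʃ/).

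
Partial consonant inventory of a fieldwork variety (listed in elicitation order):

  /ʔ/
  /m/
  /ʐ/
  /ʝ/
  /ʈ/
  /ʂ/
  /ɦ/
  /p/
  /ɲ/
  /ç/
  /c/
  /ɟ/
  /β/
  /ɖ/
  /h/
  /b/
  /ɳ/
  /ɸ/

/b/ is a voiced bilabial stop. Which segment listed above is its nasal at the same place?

The nasal at the same place is a bilabial nasal — in this inventory, /m/.

/m/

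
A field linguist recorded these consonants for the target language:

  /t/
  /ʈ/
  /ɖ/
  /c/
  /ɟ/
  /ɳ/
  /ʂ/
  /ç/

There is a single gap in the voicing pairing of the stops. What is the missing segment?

/d/

Voiceless: /t/ (alveolar), /ʈ/ (retroflex), /c/ (palatal).
Voiced: /ɖ/ (retroflex), /ɟ/ (palatal).
The alveolar row has no voiced member, so the gap is the voiced alveolar stop /d/.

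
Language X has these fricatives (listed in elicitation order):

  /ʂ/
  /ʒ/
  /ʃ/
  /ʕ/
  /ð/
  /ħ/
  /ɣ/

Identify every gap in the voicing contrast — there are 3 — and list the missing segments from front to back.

/θ/, /ʐ/, /x/

place of articulation  voiceless  voiced  
dental            —         ð       
postalveolar      ʃ         ʒ       
retroflex         ʂ         —       
velar             —         ɣ       
pharyngeal        ħ         ʕ       
Gaps, from front to back: dental lacks voiceless (/θ/); retroflex lacks voiced (/ʐ/); velar lacks voiceless (/x/).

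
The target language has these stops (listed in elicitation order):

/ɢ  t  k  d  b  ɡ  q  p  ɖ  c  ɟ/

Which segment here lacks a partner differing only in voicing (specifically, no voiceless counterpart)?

Bilabial: /p/ ~ /b/
Alveolar: /t/ ~ /d/
Palatal: /c/ ~ /ɟ/
Velar: /k/ ~ /ɡ/
Uvular: /q/ ~ /ɢ/
Retroflex: only /ɖ/ (voiced); no voiceless partner.
So /ɖ/ is the unpaired segment.

/ɖ/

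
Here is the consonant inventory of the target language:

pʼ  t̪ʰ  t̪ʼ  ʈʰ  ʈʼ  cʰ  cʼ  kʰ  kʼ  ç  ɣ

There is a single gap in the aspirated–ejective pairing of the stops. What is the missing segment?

/pʰ/

place of articulation  aspirated  ejective
bilabial          —         pʼ      
dental            t̪ʰ       t̪ʼ     
retroflex         ʈʰ        ʈʼ      
palatal           cʰ        cʼ      
velar             kʰ        kʼ      
The bilabial row has no aspirated member, so the gap is the aspirated bilabial stop /pʰ/.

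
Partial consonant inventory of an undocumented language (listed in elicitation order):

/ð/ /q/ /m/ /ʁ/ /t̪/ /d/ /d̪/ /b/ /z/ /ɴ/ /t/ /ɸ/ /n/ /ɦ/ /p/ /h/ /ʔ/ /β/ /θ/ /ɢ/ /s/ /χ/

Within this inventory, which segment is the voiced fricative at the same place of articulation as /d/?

/z/

/d/ is a voiced alveolar stop.
The voiced fricative at the same place is a voiced alveolar fricative — in this inventory, /z/.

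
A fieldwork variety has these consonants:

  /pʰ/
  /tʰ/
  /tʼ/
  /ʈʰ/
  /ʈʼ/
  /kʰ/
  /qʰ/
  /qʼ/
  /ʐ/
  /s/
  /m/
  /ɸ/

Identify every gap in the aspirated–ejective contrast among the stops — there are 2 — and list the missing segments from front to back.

/pʼ/, /kʼ/

bilabial: aspirated /pʰ/, ejective —.
alveolar: aspirated /tʰ/, ejective /tʼ/.
retroflex: aspirated /ʈʰ/, ejective /ʈʼ/.
velar: aspirated /kʰ/, ejective —.
uvular: aspirated /qʰ/, ejective /qʼ/.
Gaps, from front to back: bilabial lacks ejective (/pʼ/); velar lacks ejective (/kʼ/).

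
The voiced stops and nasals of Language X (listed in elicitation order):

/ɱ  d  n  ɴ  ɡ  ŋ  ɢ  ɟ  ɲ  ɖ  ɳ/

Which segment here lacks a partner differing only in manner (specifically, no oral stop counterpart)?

/ɱ/

Alveolar: /d/ ~ /n/
Retroflex: /ɖ/ ~ /ɳ/
Palatal: /ɟ/ ~ /ɲ/
Velar: /ɡ/ ~ /ŋ/
Uvular: /ɢ/ ~ /ɴ/
Labiodental: only /ɱ/ (nasal); no oral stop partner.
So /ɱ/ is the unpaired segment.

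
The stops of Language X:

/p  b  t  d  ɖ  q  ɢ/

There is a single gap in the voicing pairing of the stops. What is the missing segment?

/ʈ/

bilabial: voiceless /p/, voiced /b/.
alveolar: voiceless /t/, voiced /d/.
retroflex: voiceless —, voiced /ɖ/.
uvular: voiceless /q/, voiced /ɢ/.
The retroflex row has no voiceless member, so the gap is the voiceless retroflex stop /ʈ/.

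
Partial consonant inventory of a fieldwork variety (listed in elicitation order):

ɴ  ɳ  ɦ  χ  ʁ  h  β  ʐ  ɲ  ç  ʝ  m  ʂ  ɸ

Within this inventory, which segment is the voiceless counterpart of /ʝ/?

/ʝ/ is a voiced palatal fricative.
The voiceless counterpart is a voiceless palatal fricative — in this inventory, /ç/.

/ç/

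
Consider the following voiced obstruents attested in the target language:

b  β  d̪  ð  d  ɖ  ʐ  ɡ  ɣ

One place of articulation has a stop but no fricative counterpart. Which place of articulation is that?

alveolar

bilabial: stop /b/, fricative /β/.
dental: stop /d̪/, fricative /ð/.
alveolar: stop /d/, fricative —.
retroflex: stop /ɖ/, fricative /ʐ/.
velar: stop /ɡ/, fricative /ɣ/.
Every place of articulation has a fricative member except alveolar, where /z/ would be expected.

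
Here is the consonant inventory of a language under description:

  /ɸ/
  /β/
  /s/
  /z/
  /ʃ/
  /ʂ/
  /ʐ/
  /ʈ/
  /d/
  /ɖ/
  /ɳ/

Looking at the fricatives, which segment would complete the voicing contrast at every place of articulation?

place of articulation  voiceless  voiced  
bilabial          ɸ         β       
alveolar          s         z       
postalveolar      ʃ         —       
retroflex         ʂ         ʐ       
The postalveolar row has no voiced member, so the gap is the voiced postalveolar fricative /ʒ/.

/ʒ/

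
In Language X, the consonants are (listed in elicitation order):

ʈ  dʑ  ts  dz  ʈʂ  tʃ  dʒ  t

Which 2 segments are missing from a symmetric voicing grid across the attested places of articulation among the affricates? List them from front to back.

Voiceless: /ts/ (alveolar), /tʃ/ (postalveolar), /ʈʂ/ (retroflex).
Voiced: /dz/ (alveolar), /dʒ/ (postalveolar), /dʑ/ (alveolo-palatal).
Gaps, from front to back: retroflex lacks voiced (/ɖʐ/); alveolo-palatal lacks voiceless (/tɕ/).

/ɖʐ/, /tɕ/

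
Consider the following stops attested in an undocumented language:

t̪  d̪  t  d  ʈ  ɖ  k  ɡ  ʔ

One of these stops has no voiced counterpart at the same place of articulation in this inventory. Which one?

Dental: /t̪/ ~ /d̪/
Alveolar: /t/ ~ /d/
Retroflex: /ʈ/ ~ /ɖ/
Velar: /k/ ~ /ɡ/
Glottal: only /ʔ/ (voiceless); no voiced partner.
So /ʔ/ is the unpaired segment.

/ʔ/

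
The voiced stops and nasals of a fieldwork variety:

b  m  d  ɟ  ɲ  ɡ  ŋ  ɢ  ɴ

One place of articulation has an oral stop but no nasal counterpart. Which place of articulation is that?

Oral stop: /b/ (bilabial), /d/ (alveolar), /ɟ/ (palatal), /ɡ/ (velar), /ɢ/ (uvular).
Nasal: /m/ (bilabial), /ɲ/ (palatal), /ŋ/ (velar), /ɴ/ (uvular).
Every place of articulation has a nasal member except alveolar, where /n/ would be expected.

alveolar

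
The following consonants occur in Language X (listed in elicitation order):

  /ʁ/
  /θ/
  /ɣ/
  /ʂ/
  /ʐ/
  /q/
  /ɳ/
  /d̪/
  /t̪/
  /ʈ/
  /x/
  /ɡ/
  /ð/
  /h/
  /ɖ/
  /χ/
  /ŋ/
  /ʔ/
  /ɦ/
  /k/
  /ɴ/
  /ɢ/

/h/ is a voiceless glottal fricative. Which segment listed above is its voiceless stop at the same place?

/ʔ/

The voiceless stop at the same place is a voiceless glottal stop — in this inventory, /ʔ/.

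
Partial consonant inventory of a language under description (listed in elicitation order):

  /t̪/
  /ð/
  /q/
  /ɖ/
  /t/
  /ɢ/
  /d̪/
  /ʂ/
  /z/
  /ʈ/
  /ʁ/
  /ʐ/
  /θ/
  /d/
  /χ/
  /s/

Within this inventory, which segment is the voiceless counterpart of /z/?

/z/ is a voiced alveolar fricative.
The voiceless counterpart is a voiceless alveolar fricative — in this inventory, /s/.

/s/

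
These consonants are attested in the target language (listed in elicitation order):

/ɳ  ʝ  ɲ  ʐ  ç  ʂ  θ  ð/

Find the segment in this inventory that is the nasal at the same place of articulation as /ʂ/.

/ɳ/

/ʂ/ is a voiceless retroflex fricative.
The nasal at the same place is a retroflex nasal — in this inventory, /ɳ/.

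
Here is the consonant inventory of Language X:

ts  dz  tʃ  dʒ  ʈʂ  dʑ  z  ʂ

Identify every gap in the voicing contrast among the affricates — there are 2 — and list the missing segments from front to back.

/ɖʐ/, /tɕ/

place of articulation  voiceless  voiced  
alveolar          ts        dz      
postalveolar      tʃ        dʒ      
retroflex         ʈʂ        —       
alveolo-palatal   —         dʑ      
Gaps, from front to back: retroflex lacks voiced (/ɖʐ/); alveolo-palatal lacks voiceless (/tɕ/).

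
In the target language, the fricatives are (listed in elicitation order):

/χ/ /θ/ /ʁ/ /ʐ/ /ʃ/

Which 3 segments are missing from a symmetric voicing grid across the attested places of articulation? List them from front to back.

/ð/, /ʒ/, /ʂ/

place of articulation  voiceless  voiced  
dental            θ         —       
postalveolar      ʃ         —       
retroflex         —         ʐ       
uvular            χ         ʁ       
Gaps, from front to back: dental lacks voiced (/ð/); postalveolar lacks voiced (/ʒ/); retroflex lacks voiceless (/ʂ/).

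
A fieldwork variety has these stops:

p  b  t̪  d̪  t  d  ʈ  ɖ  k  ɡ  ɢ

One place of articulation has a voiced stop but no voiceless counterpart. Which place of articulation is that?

Voiceless: /p/ (bilabial), /t̪/ (dental), /t/ (alveolar), /ʈ/ (retroflex), /k/ (velar).
Voiced: /b/ (bilabial), /d̪/ (dental), /d/ (alveolar), /ɖ/ (retroflex), /ɡ/ (velar), /ɢ/ (uvular).
Every place of articulation has a voiceless member except uvular, where /q/ would be expected.

uvular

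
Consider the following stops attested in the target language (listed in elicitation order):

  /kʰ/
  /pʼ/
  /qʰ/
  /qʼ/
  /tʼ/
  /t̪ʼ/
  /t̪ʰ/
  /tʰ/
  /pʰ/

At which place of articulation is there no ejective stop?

velar

place of articulation  aspirated  ejective
bilabial          pʰ        pʼ      
dental            t̪ʰ       t̪ʼ     
alveolar          tʰ        tʼ      
velar             kʰ        —       
uvular            qʰ        qʼ      
Every place of articulation has an ejective member except velar, where /kʼ/ would be expected.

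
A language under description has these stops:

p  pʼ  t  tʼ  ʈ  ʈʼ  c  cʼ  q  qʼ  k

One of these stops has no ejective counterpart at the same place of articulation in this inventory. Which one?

Bilabial: /p/ ~ /pʼ/
Alveolar: /t/ ~ /tʼ/
Retroflex: /ʈ/ ~ /ʈʼ/
Palatal: /c/ ~ /cʼ/
Uvular: /q/ ~ /qʼ/
Velar: only /k/ (plain); no ejective partner.
So /k/ is the unpaired segment.

/k/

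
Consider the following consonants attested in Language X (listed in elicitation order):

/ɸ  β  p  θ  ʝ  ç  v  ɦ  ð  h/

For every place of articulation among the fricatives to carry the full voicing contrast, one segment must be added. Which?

/f/

bilabial: voiceless /ɸ/, voiced /β/.
labiodental: voiceless —, voiced /v/.
dental: voiceless /θ/, voiced /ð/.
palatal: voiceless /ç/, voiced /ʝ/.
glottal: voiceless /h/, voiced /ɦ/.
The labiodental row has no voiceless member, so the gap is the voiceless labiodental fricative /f/.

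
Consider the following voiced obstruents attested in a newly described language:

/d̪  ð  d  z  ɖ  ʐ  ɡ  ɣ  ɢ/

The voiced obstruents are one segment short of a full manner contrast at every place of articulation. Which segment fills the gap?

place of articulation  stop      fricative
dental            d̪        ð       
alveolar          d         z       
retroflex         ɖ         ʐ       
velar             ɡ         ɣ       
uvular            ɢ         —       
The uvular row has no fricative member, so the gap is the uvular fricative /ʁ/.

/ʁ/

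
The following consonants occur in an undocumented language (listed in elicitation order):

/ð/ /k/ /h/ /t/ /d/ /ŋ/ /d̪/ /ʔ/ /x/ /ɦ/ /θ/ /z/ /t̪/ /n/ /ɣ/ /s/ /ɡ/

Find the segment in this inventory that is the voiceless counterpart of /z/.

/z/ is a voiced alveolar fricative.
The voiceless counterpart is a voiceless alveolar fricative — in this inventory, /s/.

/s/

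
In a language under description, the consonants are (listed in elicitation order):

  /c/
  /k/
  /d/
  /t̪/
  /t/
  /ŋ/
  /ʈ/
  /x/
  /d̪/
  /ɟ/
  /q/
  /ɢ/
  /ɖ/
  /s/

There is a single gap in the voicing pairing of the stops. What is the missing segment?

/ɡ/

dental: voiceless /t̪/, voiced /d̪/.
alveolar: voiceless /t/, voiced /d/.
retroflex: voiceless /ʈ/, voiced /ɖ/.
palatal: voiceless /c/, voiced /ɟ/.
velar: voiceless /k/, voiced —.
uvular: voiceless /q/, voiced /ɢ/.
The velar row has no voiced member, so the gap is the voiced velar stop /ɡ/.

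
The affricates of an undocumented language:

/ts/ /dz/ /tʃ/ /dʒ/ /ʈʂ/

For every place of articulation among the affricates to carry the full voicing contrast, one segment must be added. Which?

place of articulation  voiceless  voiced  
alveolar          ts        dz      
postalveolar      tʃ        dʒ      
retroflex         ʈʂ        —       
The retroflex row has no voiced member, so the gap is the voiced retroflex affricate /ɖʐ/.

/ɖʐ/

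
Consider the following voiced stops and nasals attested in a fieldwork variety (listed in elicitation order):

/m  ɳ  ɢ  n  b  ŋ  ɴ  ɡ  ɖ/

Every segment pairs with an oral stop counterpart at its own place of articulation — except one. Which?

/n/

Bilabial: /b/ ~ /m/
Retroflex: /ɖ/ ~ /ɳ/
Velar: /ɡ/ ~ /ŋ/
Uvular: /ɢ/ ~ /ɴ/
Alveolar: only /n/ (nasal); no oral stop partner.
So /n/ is the unpaired segment.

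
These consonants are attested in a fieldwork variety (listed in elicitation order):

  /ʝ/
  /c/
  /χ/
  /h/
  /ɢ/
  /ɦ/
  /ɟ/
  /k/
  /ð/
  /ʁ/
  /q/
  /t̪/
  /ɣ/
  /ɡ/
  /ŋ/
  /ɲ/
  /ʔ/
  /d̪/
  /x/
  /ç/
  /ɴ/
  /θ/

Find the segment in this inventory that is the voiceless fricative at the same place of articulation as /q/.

/χ/

/q/ is a voiceless uvular stop.
The voiceless fricative at the same place is a voiceless uvular fricative — in this inventory, /χ/.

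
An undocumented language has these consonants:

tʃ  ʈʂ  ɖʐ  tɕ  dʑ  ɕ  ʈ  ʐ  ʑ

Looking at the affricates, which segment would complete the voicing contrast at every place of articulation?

/dʒ/

Voiceless: /tʃ/ (postalveolar), /ʈʂ/ (retroflex), /tɕ/ (alveolo-palatal).
Voiced: /ɖʐ/ (retroflex), /dʑ/ (alveolo-palatal).
The postalveolar row has no voiced member, so the gap is the voiced postalveolar affricate /dʒ/.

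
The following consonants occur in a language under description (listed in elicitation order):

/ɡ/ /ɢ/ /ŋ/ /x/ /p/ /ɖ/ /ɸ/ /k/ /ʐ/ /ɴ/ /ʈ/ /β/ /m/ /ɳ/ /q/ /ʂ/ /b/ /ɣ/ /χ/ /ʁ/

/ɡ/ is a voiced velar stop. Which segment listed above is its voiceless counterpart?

/k/

The voiceless counterpart is a voiceless velar stop — in this inventory, /k/.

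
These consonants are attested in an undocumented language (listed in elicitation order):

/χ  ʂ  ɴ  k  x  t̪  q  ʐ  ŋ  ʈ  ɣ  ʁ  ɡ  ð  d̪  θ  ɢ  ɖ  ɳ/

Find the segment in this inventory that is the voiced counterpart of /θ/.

/θ/ is a voiceless dental fricative.
The voiced counterpart is a voiced dental fricative — in this inventory, /ð/.

/ð/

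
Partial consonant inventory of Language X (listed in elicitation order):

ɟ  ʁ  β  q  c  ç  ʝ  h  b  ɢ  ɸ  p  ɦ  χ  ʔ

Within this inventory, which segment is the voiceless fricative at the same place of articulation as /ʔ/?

/ʔ/ is a voiceless glottal stop.
The voiceless fricative at the same place is a voiceless glottal fricative — in this inventory, /h/.

/h/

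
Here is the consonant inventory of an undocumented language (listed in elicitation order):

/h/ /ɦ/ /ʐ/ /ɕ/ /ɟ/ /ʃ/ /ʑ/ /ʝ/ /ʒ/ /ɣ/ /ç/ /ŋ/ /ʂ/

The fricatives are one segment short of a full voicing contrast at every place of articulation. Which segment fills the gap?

place of articulation  voiceless  voiced  
postalveolar      ʃ         ʒ       
retroflex         ʂ         ʐ       
alveolo-palatal   ɕ         ʑ       
palatal           ç         ʝ       
velar             —         ɣ       
glottal           h         ɦ       
The velar row has no voiceless member, so the gap is the voiceless velar fricative /x/.

/x/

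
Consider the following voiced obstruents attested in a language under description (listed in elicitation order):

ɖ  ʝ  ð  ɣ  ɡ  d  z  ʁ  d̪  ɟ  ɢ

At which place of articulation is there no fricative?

retroflex

Stop: /d̪/ (dental), /d/ (alveolar), /ɖ/ (retroflex), /ɟ/ (palatal), /ɡ/ (velar), /ɢ/ (uvular).
Fricative: /ð/ (dental), /z/ (alveolar), /ʝ/ (palatal), /ɣ/ (velar), /ʁ/ (uvular).
Every place of articulation has a fricative member except retroflex, where /ʐ/ would be expected.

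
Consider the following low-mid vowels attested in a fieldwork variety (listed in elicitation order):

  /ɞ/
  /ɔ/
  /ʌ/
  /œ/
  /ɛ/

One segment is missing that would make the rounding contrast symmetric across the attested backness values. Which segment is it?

backness          unrounded  rounded 
front             ɛ         œ       
central           —         ɞ       
back              ʌ         ɔ       
The central row has no unrounded member, so the gap is the central unrounded vowel /ɜ/.

/ɜ/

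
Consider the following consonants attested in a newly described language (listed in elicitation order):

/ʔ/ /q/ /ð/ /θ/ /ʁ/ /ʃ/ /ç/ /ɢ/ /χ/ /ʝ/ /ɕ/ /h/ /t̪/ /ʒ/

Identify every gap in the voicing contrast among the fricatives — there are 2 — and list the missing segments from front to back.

dental: voiceless /θ/, voiced /ð/.
postalveolar: voiceless /ʃ/, voiced /ʒ/.
alveolo-palatal: voiceless /ɕ/, voiced —.
palatal: voiceless /ç/, voiced /ʝ/.
uvular: voiceless /χ/, voiced /ʁ/.
glottal: voiceless /h/, voiced —.
Gaps, from front to back: alveolo-palatal lacks voiced (/ʑ/); glottal lacks voiced (/ɦ/).

/ʑ/, /ɦ/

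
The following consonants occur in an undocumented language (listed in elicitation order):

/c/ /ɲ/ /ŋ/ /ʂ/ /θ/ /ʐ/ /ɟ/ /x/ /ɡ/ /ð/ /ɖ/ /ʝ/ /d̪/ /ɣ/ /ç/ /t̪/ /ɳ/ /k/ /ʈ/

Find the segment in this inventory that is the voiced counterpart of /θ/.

/ð/

/θ/ is a voiceless dental fricative.
The voiced counterpart is a voiced dental fricative — in this inventory, /ð/.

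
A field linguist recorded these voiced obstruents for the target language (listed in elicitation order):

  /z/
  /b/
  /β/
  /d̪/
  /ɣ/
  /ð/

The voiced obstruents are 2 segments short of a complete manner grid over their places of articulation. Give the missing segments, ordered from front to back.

/d/, /ɡ/

Stop: /b/ (bilabial), /d̪/ (dental).
Fricative: /β/ (bilabial), /ð/ (dental), /z/ (alveolar), /ɣ/ (velar).
Gaps, from front to back: alveolar lacks stop (/d/); velar lacks stop (/ɡ/).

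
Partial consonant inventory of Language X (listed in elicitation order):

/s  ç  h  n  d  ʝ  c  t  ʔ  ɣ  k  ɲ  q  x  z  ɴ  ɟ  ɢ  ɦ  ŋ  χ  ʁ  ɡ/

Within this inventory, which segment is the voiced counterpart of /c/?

/c/ is a voiceless palatal stop.
The voiced counterpart is a voiced palatal stop — in this inventory, /ɟ/.

/ɟ/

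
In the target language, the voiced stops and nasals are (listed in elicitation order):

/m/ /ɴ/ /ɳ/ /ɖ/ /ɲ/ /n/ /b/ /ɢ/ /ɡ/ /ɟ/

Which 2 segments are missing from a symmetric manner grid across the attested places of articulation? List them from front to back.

/d/, /ŋ/

bilabial: oral stop /b/, nasal /m/.
alveolar: oral stop —, nasal /n/.
retroflex: oral stop /ɖ/, nasal /ɳ/.
palatal: oral stop /ɟ/, nasal /ɲ/.
velar: oral stop /ɡ/, nasal —.
uvular: oral stop /ɢ/, nasal /ɴ/.
Gaps, from front to back: alveolar lacks oral stop (/d/); velar lacks nasal (/ŋ/).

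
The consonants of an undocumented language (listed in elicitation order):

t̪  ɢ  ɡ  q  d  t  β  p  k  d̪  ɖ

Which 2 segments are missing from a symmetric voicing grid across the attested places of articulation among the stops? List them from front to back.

/b/, /ʈ/

place of articulation  voiceless  voiced  
bilabial          p         —       
dental            t̪        d̪      
alveolar          t         d       
retroflex         —         ɖ       
velar             k         ɡ       
uvular            q         ɢ       
Gaps, from front to back: bilabial lacks voiced (/b/); retroflex lacks voiceless (/ʈ/).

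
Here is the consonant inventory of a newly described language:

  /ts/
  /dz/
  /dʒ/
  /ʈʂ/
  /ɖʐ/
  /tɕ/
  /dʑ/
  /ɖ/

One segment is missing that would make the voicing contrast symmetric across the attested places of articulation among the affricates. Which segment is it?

Voiceless: /ts/ (alveolar), /ʈʂ/ (retroflex), /tɕ/ (alveolo-palatal).
Voiced: /dz/ (alveolar), /dʒ/ (postalveolar), /ɖʐ/ (retroflex), /dʑ/ (alveolo-palatal).
The postalveolar row has no voiceless member, so the gap is the voiceless postalveolar affricate /tʃ/.

/tʃ/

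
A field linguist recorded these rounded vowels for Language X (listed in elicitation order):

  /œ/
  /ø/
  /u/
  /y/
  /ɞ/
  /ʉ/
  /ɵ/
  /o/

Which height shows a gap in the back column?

low-mid

Front: /y/ (high), /ø/ (high-mid), /œ/ (low-mid).
Central: /ʉ/ (high), /ɵ/ (high-mid), /ɞ/ (low-mid).
Back: /u/ (high), /o/ (high-mid).
Every height has a back member except low-mid, where /ɔ/ would be expected.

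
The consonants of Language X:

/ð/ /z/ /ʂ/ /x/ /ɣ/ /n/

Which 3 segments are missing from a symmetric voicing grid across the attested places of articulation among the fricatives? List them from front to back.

Voiceless: /ʂ/ (retroflex), /x/ (velar).
Voiced: /ð/ (dental), /z/ (alveolar), /ɣ/ (velar).
Gaps, from front to back: dental lacks voiceless (/θ/); alveolar lacks voiceless (/s/); retroflex lacks voiced (/ʐ/).

/θ/, /s/, /ʐ/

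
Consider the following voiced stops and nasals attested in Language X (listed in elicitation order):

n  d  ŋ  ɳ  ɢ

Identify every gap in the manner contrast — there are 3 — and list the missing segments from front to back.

alveolar: oral stop /d/, nasal /n/.
retroflex: oral stop —, nasal /ɳ/.
velar: oral stop —, nasal /ŋ/.
uvular: oral stop /ɢ/, nasal —.
Gaps, from front to back: retroflex lacks oral stop (/ɖ/); velar lacks oral stop (/ɡ/); uvular lacks nasal (/ɴ/).

/ɖ/, /ɡ/, /ɴ/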